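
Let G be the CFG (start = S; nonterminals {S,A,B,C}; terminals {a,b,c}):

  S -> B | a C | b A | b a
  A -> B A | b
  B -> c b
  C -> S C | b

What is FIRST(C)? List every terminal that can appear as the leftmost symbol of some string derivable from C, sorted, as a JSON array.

FIRST iteration:
round 1:
  A via A→b: +{b}
  B via B→c b: +{c}
  C via C→b: +{b}
  S via S→B: +{c}
  S via S→a C: +{a}
  S via S→b A: +{b}
  FIRST(S)={a,b,c}  FIRST(A)={b}  FIRST(B)={c}  FIRST(C)={b}
round 2:
  A via A→B A: +{c}
  C via C→S C: +{a,c}
  FIRST(S)={a,b,c}  FIRST(A)={b,c}  FIRST(B)={c}  FIRST(C)={a,b,c}
round 3: (stable)
  FIRST(S)={a,b,c}  FIRST(A)={b,c}  FIRST(B)={c}  FIRST(C)={a,b,c}

FIRST(C) = ["a", "b", "c"]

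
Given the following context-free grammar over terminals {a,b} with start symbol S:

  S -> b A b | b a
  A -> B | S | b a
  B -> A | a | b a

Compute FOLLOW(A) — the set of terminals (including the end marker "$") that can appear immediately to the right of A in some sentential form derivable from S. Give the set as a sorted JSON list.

FIRST iteration:
pass 1:
  A via A→b a: +{b}
  B via B→A: +{b}
  B via B→a: +{a}
  S via S→b A b: +{b}
  FIRST[S]={b}  FIRST[A]={b}  FIRST[B]={a,b}
pass 2:
  A via A→B: +{a}
  FIRST[S]={b}  FIRST[A]={a,b}  FIRST[B]={a,b}
pass 3: — fixpoint
  FIRST[S]={b}  FIRST[A]={a,b}  FIRST[B]={a,b}

Compute FOLLOW by fixpoint:
seed FOLLOW(S) with $
round 1:
  S→b A b: FOLLOW(A) ⊇ FIRST(b) = {b}; new: +{b}
  FOLLOW[S]={$}  FOLLOW[A]={b}  FOLLOW[B]={}
round 2:
  A→B: FOLLOW(B) ⊇ FOLLOW(A) ⊇ {b}; new: +{b}
  A→S: FOLLOW(S) ⊇ FOLLOW(A) ⊇ {b}; new: +{b}
  FOLLOW[S]={$,b}  FOLLOW[A]={b}  FOLLOW[B]={b}
round 3: (no change)
  FOLLOW[S]={$,b}  FOLLOW[A]={b}  FOLLOW[B]={b}

FOLLOW(A) = ["b"]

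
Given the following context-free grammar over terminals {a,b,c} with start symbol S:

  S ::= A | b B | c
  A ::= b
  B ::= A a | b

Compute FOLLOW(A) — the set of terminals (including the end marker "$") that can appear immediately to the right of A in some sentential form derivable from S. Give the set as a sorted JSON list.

FIRST iteration:
round 1:
  A via A→b: +{b}
  B via B→A a: +{b}
  S via S→A: +{b}
  S via S→c: +{c}
  FIRST[S]={b,c}  FIRST[A]={b}  FIRST[B]={b}
round 2: (stable)
  FIRST[S]={b,c}  FIRST[A]={b}  FIRST[B]={b}

Compute FOLLOW by fixpoint:
seed FOLLOW(S) with $
[1]
  B→A a: FOLLOW(A) ⊇ FIRST(a) = {a}; new: +{a}
  S→A: FOLLOW(A) ⊇ FOLLOW(S) ⊇ {$}; new: +{$}
  S→b B: FOLLOW(B) ⊇ FOLLOW(S) ⊇ {$}; new: +{$}
  FOLLOW[S]={$}  FOLLOW[A]={$,a}  FOLLOW[B]={$}
[2] done
  FOLLOW[S]={$}  FOLLOW[A]={$,a}  FOLLOW[B]={$}

FOLLOW(A) = ["$", "a"]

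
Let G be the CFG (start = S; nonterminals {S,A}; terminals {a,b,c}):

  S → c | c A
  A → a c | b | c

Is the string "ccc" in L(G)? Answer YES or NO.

Convert to CNF:
  S -> T1 A | c
  A -> T0 T1 | b | c
  T0 -> a
  T1 -> c

CYK fill:
  cell(0,0) c: {A,S,T1}  orig:{A,S}
  cell(1,1) c: {A,S,T1}  orig:{A,S}
  cell(2,2) c: {A,S,T1}  orig:{A,S}
  cell(0,1) cc: {S}
  cell(1,2) cc: {S}
  cell(0,2) ccc: ∅

S ∉ T[0,2] ⇒ NO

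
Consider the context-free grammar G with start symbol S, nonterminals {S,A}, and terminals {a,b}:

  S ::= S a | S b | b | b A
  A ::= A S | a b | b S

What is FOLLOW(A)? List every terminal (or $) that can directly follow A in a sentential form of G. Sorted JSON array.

FIRST iteration:
round 1:
  A via A→a b: +{a}
  A via A→b S: +{b}
  S via S→b: +{b}
  FIRST(S)={b}  FIRST(A)={a,b}
round 2: (no change)
  FIRST(S)={b}  FIRST(A)={a,b}

Compute FOLLOW by fixpoint:
seed FOLLOW(S) with $
[1]
  A→A S: FOLLOW(A) ⊇ FIRST(S) = {b}; new: +{b}
  A→A S: FOLLOW(S) ⊇ FOLLOW(A) ⊇ {b}; new: +{b}
  S→S a: FOLLOW(S) ⊇ FIRST(a) = {a}; new: +{a}
  S→b A: FOLLOW(A) ⊇ FOLLOW(S) ⊇ {$,a,b}; new: +{$,a}
  FOLLOW(S)={$,a,b}  FOLLOW(A)={$,a,b}
[2] (stable)
  FOLLOW(S)={$,a,b}  FOLLOW(A)={$,a,b}

FOLLOW(A) = ["$", "a", "b"]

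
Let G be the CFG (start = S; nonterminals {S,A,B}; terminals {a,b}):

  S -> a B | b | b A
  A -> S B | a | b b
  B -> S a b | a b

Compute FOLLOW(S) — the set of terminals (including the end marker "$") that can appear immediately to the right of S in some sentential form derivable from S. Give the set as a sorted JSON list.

FIRST iteration:
pass 1:
  A via A→a: +{a}
  A via A→b b: +{b}
  B via B→a b: +{a}
  S via S→a B: +{a}
  S via S→b: +{b}
  S: {a,b}  A: {a,b}  B: {a}
pass 2:
  B via B→S a b: +{b}
  S: {a,b}  A: {a,b}  B: {a,b}
pass 3: done
  S: {a,b}  A: {a,b}  B: {a,b}

Compute FOLLOW by fixpoint:
initialize: $ ∈ FOLLOW(S)
[1]
  A→S B: FOLLOW(S) ⊇ FIRST(B) = {a,b}; new: +{a,b}
  S→a B: FOLLOW(B) ⊇ FOLLOW(S) ⊇ {$,a,b}; new: +{$,a,b}
  S→b A: FOLLOW(A) ⊇ FOLLOW(S) ⊇ {$,a,b}; new: +{$,a,b}
  FOLLOW[S]={$,a,b}  FOLLOW[A]={$,a,b}  FOLLOW[B]={$,a,b}
[2] done
  FOLLOW[S]={$,a,b}  FOLLOW[A]={$,a,b}  FOLLOW[B]={$,a,b}

FOLLOW(S) = ["$", "a", "b"]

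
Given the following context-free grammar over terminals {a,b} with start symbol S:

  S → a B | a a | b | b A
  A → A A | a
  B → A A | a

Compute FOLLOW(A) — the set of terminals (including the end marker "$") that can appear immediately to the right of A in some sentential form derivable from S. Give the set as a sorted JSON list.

Compute FIRST by fixpoint:
pass 1:
  A via A→a: +{a}
  B via B→A A: +{a}
  S via S→a B: +{a}
  S via S→b: +{b}
  FIRST(S)={a,b}  FIRST(A)={a}  FIRST(B)={a}
pass 2: (no change)
  FIRST(S)={a,b}  FIRST(A)={a}  FIRST(B)={a}

FOLLOW sets:
seed FOLLOW(S) with $
[1]
  A→A A: FOLLOW(A) ⊇ FIRST(A) = {a}; new: +{a}
  S→a B: FOLLOW(B) ⊇ FOLLOW(S) ⊇ {$}; new: +{$}
  S→b A: FOLLOW(A) ⊇ FOLLOW(S) ⊇ {$}; new: +{$}
  FOLLOW(S)={$}  FOLLOW(A)={$,a}  FOLLOW(B)={$}
[2] (stable)
  FOLLOW(S)={$}  FOLLOW(A)={$,a}  FOLLOW(B)={$}

FOLLOW(A) = ["$", "a"]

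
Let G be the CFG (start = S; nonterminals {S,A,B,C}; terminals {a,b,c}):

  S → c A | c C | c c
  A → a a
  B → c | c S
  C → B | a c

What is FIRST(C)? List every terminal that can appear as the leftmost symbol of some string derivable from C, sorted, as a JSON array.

Compute FIRST by fixpoint:
pass 1:
  A via A→a a: +{a}
  B via B→c: +{c}
  C via C→B: +{c}
  C via C→a c: +{a}
  S via S→c A: +{c}
  S: {c}  A: {a}  B: {c}  C: {a,c}
pass 2: (no change)
  S: {c}  A: {a}  B: {c}  C: {a,c}

FIRST(C) = ["a", "c"]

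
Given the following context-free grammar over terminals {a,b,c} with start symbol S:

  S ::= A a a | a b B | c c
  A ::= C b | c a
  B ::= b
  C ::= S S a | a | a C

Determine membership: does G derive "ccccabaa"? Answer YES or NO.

CNF form of G:
  S -> A X4 | T1 T1 | T2 X5
  A -> C T0 | T1 T2
  B -> b
  C -> S X3 | T2 C | a
  T0 -> b
  T1 -> c
  T2 -> a
  X3 -> S T2
  X4 -> T2 T2
  X5 -> T0 B

CYK table (by increasing span):
  T[0,0] 'c' = {T1}  orig:{}
  T[1,1] 'c' = {T1}  orig:{}
  T[2,2] 'c' = {T1}  orig:{}
  T[3,3] 'c' = {T1}  orig:{}
  T[4,4] 'a' = {C,T2}  orig:{C}
  T[5,5] 'b' = {B,T0}  orig:{B}
  T[6,6] 'a' = {C,T2}  orig:{C}
  T[7,7] 'a' = {C,T2}  orig:{C}
  T[0,1] 'cc' = {S}
  T[1,2] 'cc' = {S}
  T[2,3] 'cc' = {S}
  T[3,4] 'ca' = {A}
  T[4,5] 'ab' = {A}
  T[5,6] 'ba' = ∅
  T[6,7] 'aa' = {C,X4}  orig:{C}
  T[0,2] 'ccc' = ∅
  T[1,3] 'ccc' = ∅
  T[2,4] 'cca' = {X3}  orig:{}
  T[3,5] 'cab' = ∅
  T[4,6] 'aba' = ∅
  T[5,7] 'baa' = ∅
  T[0,3] 'cccc' = ∅
  T[1,4] 'ccca' = ∅
  T[2,5] 'ccab' = ∅
  T[3,6] 'caba' = ∅
  T[4,7] 'abaa' = {S}
  T[0,4] 'cccca' = {C}
  T[1,5] 'cccab' = ∅
  T[2,6] 'ccaba' = ∅
  T[3,7] 'cabaa' = ∅
  T[0,5] 'ccccab' = {A}
  T[1,6] 'cccaba' = ∅
  T[2,7] 'ccabaa' = ∅
  T[0,6] 'ccccaba' = ∅
  T[1,7] 'cccabaa' = ∅
  T[0,7] 'ccccabaa' = {S}

S ∈ T[0,7] ⇒ YES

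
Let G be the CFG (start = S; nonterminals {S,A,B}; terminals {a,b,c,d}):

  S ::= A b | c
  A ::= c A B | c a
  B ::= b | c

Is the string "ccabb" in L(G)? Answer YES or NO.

CNF form of G:
  S -> A T2 | c
  A -> T0 T1 | T0 X3
  B -> b | c
  T0 -> c
  T1 -> a
  T2 -> b
  X3 -> A B

CYK table (by increasing span):
  cell(0,0) c: {B,S,T0}  orig:{B,S}
  cell(1,1) c: {B,S,T0}  orig:{B,S}
  cell(2,2) a: {T1}  orig:{}
  cell(3,3) b: {B,T2}  orig:{B}
  cell(4,4) b: {B,T2}  orig:{B}
  cell(0,1) cc: ∅
  cell(1,2) ca: {A}
  cell(2,3) ab: ∅
  cell(3,4) bb: ∅
  cell(0,2) cca: ∅
  cell(1,3) cab: {S,X3}  orig:{S}
  cell(2,4) abb: ∅
  cell(0,3) ccab: {A}
  cell(1,4) cabb: ∅
  cell(0,4) ccabb: {S,X3}  orig:{S}

S ∈ T[0,4] ⇒ YES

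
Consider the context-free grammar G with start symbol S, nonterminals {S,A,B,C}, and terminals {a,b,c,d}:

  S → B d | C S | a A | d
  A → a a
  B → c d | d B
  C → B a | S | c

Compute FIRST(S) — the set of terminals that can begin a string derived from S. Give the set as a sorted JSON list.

FIRST iteration:
pass 1:
  A via A→a a: +{a}
  B via B→c d: +{c}
  B via B→d B: +{d}
  C via C→B a: +{c,d}
  S via S→B d: +{c,d}
  S via S→a A: +{a}
  S: {a,c,d}  A: {a}  B: {c,d}  C: {c,d}
pass 2:
  C via C→S: +{a}
  S: {a,c,d}  A: {a}  B: {c,d}  C: {a,c,d}
pass 3: (stable)
  S: {a,c,d}  A: {a}  B: {c,d}  C: {a,c,d}

FIRST(S) = ["a", "c", "d"]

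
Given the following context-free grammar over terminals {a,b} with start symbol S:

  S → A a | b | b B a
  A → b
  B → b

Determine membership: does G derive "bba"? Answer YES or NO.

CNF form of G:
  S -> A T0 | T1 X2 | b
  A -> b
  B -> b
  T0 -> a
  T1 -> b
  X2 -> B T0

CYK table (by increasing span):
  [0..0]={A,B,S,T1}  "b"  orig:{A,B,S}
  [1..1]={A,B,S,T1}  "b"  orig:{A,B,S}
  [2..2]={T0}  "a"  orig:{}
  [0..1]=∅  "bb"
  [1..2]={S,X2}  "ba"  orig:{S}
  [0..2]={S}  "bba"

S ∈ T[0,2] ⇒ YES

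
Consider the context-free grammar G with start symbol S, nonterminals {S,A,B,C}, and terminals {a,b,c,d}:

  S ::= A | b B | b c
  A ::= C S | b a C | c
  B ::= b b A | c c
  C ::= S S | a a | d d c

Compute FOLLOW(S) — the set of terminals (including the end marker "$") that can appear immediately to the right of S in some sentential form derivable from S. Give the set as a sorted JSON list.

FIRST iteration:
iter 1:
  A via A→b a C: +{b}
  A via A→c: +{c}
  B via B→b b A: +{b}
  B via B→c c: +{c}
  C via C→a a: +{a}
  C via C→d d c: +{d}
  S via S→A: +{b,c}
  FIRST(S)={b,c}  FIRST(A)={b,c}  FIRST(B)={b,c}  FIRST(C)={a,d}
iter 2:
  A via A→C S: +{a,d}
  C via C→S S: +{b,c}
  S via S→A: +{a,d}
  FIRST(S)={a,b,c,d}  FIRST(A)={a,b,c,d}  FIRST(B)={b,c}  FIRST(C)={a,b,c,d}
iter 3: (no change)
  FIRST(S)={a,b,c,d}  FIRST(A)={a,b,c,d}  FIRST(B)={b,c}  FIRST(C)={a,b,c,d}

Compute FOLLOW by fixpoint:
FOLLOW(S) := {$}
round 1:
  A→C S: FOLLOW(C) ⊇ FIRST(S) = {a,b,c,d}; new: +{a,b,c,d}
  C→S S: FOLLOW(S) ⊇ FIRST(S) = {a,b,c,d}; new: +{a,b,c,d}
  S→A: FOLLOW(A) ⊇ FOLLOW(S) ⊇ {$,a,b,c,d}; new: +{$,a,b,c,d}
  S→b B: FOLLOW(B) ⊇ FOLLOW(S) ⊇ {$,a,b,c,d}; new: +{$,a,b,c,d}
  FOLLOW[S]={$,a,b,c,d}  FOLLOW[A]={$,a,b,c,d}  FOLLOW[B]={$,a,b,c,d}  FOLLOW[C]={a,b,c,d}
round 2:
  A→b a C: FOLLOW(C) ⊇ FOLLOW(A) ⊇ {$,a,b,c,d}; new: +{$}
  FOLLOW[S]={$,a,b,c,d}  FOLLOW[A]={$,a,b,c,d}  FOLLOW[B]={$,a,b,c,d}  FOLLOW[C]={$,a,b,c,d}
round 3: done
  FOLLOW[S]={$,a,b,c,d}  FOLLOW[A]={$,a,b,c,d}  FOLLOW[B]={$,a,b,c,d}  FOLLOW[C]={$,a,b,c,d}

FOLLOW(S) = ["$", "a", "b", "c", "d"]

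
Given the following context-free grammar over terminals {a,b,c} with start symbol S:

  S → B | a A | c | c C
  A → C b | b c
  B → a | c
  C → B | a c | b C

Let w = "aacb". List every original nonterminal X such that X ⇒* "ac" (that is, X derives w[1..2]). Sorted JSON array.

Convert to CNF:
  S -> T1 C | T2 A | a | c
  A -> C T0 | T0 T1
  B -> a | c
  C -> T0 C | T2 T1 | a | c
  T0 -> b
  T1 -> c
  T2 -> a

CYK fill (cells [i..j] with 1 ≤ i ≤ j ≤ 2 only):
  cell(1,1) a: {B,C,S,T2}  orig:{B,C,S}
  cell(2,2) c: {B,C,S,T1}  orig:{B,C,S}
  cell(1,2) ac: {C}

Original NTs in T[1,2] deriving "ac": ["C"]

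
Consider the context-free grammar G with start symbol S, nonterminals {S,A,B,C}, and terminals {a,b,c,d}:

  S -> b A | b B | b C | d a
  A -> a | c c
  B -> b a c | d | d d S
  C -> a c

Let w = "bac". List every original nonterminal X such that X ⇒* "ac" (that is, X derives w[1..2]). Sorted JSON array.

CNF form of G:
  S -> T1 A | T1 B | T1 C | T3 T2
  A -> T0 T0 | a
  B -> T1 X4 | T3 X5 | d
  C -> T2 T0
  T0 -> c
  T1 -> b
  T2 -> a
  T3 -> d
  X4 -> T2 T0
  X5 -> T3 S

CYK fill — only the sub-triangle for w[1..2]:
  T[1,1] 'a' = {A,T2}  orig:{A}
  T[2,2] 'c' = {T0}  orig:{}
  T[1,2] 'ac' = {C,X4}  orig:{C}

Original NTs in T[1,2] deriving "ac": ["C"]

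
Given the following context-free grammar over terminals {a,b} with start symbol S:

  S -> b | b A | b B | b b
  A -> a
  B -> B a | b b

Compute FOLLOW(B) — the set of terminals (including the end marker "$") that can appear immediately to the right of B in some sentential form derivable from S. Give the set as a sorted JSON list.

Compute FIRST by fixpoint:
round 1:
  A via A→a: +{a}
  B via B→b b: +{b}
  S via S→b: +{b}
  S: {b}  A: {a}  B: {b}
round 2: (stable)
  S: {b}  A: {a}  B: {b}

FOLLOW sets:
FOLLOW(S) := {$}
[1]
  B→B a: FOLLOW(B) ⊇ FIRST(a) = {a}; new: +{a}
  S→b A: FOLLOW(A) ⊇ FOLLOW(S) ⊇ {$}; new: +{$}
  S→b B: FOLLOW(B) ⊇ FOLLOW(S) ⊇ {$}; new: +{$}
  S: {$}  A: {$}  B: {$,a}
[2] — fixpoint
  S: {$}  A: {$}  B: {$,a}

FOLLOW(B) = ["$", "a"]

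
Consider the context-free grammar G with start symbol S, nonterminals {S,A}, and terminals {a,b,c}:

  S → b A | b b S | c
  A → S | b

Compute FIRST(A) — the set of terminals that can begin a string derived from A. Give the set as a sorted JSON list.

FIRST sets, iterate to fixpoint:
round 1:
  A via A→b: +{b}
  S via S→b A: +{b}
  S via S→c: +{c}
  S: {b,c}  A: {b}
round 2:
  A via A→S: +{c}
  S: {b,c}  A: {b,c}
round 3: (stable)
  S: {b,c}  A: {b,c}

FIRST(A) = ["b", "c"]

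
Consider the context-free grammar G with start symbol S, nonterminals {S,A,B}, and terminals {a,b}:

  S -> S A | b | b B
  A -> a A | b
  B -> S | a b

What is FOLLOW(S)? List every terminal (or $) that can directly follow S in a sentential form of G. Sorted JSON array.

FIRST sets, iterate to fixpoint:
round 1:
  A via A→a A: +{a}
  A via A→b: +{b}
  B via B→a b: +{a}
  S via S→b: +{b}
  FIRST(S)={b}  FIRST(A)={a,b}  FIRST(B)={a}
round 2:
  B via B→S: +{b}
  FIRST(S)={b}  FIRST(A)={a,b}  FIRST(B)={a,b}
round 3: (no change)
  FIRST(S)={b}  FIRST(A)={a,b}  FIRST(B)={a,b}

Compute FOLLOW by fixpoint:
initialize: $ ∈ FOLLOW(S)
[1]
  S→S A: FOLLOW(S) ⊇ FIRST(A) = {a,b}; new: +{a,b}
  S→S A: FOLLOW(A) ⊇ FOLLOW(S) ⊇ {$,a,b}; new: +{$,a,b}
  S→b B: FOLLOW(B) ⊇ FOLLOW(S) ⊇ {$,a,b}; new: +{$,a,b}
  FOLLOW[S]={$,a,b}  FOLLOW[A]={$,a,b}  FOLLOW[B]={$,a,b}
[2] — fixpoint
  FOLLOW[S]={$,a,b}  FOLLOW[A]={$,a,b}  FOLLOW[B]={$,a,b}

FOLLOW(S) = ["$", "a", "b"]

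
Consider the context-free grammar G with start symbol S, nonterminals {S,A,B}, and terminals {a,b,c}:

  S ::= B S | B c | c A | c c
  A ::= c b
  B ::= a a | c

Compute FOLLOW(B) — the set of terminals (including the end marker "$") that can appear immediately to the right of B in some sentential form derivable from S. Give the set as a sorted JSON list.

FIRST sets, iterate to fixpoint:
round 1:
  A via A→c b: +{c}
  B via B→a a: +{a}
  B via B→c: +{c}
  S via S→B S: +{a,c}
  FIRST[S]={a,c}  FIRST[A]={c}  FIRST[B]={a,c}
round 2: (stable)
  FIRST[S]={a,c}  FIRST[A]={c}  FIRST[B]={a,c}

Compute FOLLOW by fixpoint:
initialize: $ ∈ FOLLOW(S)
round 1:
  S→B S: FOLLOW(B) ⊇ FIRST(S) = {a,c}; new: +{a,c}
  S→c A: FOLLOW(A) ⊇ FOLLOW(S) ⊇ {$}; new: +{$}
  FOLLOW[S]={$}  FOLLOW[A]={$}  FOLLOW[B]={a,c}
round 2: (no change)
  FOLLOW[S]={$}  FOLLOW[A]={$}  FOLLOW[B]={a,c}

FOLLOW(B) = ["a", "c"]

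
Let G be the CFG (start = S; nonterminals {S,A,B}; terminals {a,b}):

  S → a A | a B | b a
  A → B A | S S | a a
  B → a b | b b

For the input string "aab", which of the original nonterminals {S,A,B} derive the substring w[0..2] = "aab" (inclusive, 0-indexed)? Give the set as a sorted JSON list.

CNF form of G:
  S -> T0 A | T0 B | T1 T0
  A -> B A | S S | T0 T0
  B -> T0 T1 | T1 T1
  T0 -> a
  T1 -> b

CYK table (by increasing span) — only the sub-triangle for w[0..2]:
  [0..0]={T0}  "a"  orig:{}
  [1..1]={T0}  "a"  orig:{}
  [2..2]={T1}  "b"  orig:{}
  [0..1]={A}  "aa"
  [1..2]={B}  "ab"
  [0..2]={S}  "aab"

Original NTs in T[0,2] deriving "aab": ["S"]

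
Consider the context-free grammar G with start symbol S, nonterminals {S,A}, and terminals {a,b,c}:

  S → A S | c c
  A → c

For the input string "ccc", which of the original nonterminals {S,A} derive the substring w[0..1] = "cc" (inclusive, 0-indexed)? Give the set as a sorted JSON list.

CNF form of G:
  S -> A S | T0 T0
  A -> c
  T0 -> c

CYK table (by increasing span) — only the sub-triangle for w[0..1]:
  T[0,0] 'c' = {A,T0}  orig:{A}
  T[1,1] 'c' = {A,T0}  orig:{A}
  T[0,1] 'cc' = {S}

Original NTs in T[0,1] deriving "cc": ["S"]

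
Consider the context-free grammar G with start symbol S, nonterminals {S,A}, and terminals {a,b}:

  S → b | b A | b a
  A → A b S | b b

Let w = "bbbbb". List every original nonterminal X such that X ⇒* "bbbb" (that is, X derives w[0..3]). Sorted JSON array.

Convert to CNF:
  S -> T0 A | T0 T1 | b
  A -> A X2 | T0 T0
  T0 -> b
  T1 -> a
  X2 -> T0 S

CYK fill — only the sub-triangle for w[0..3]:
  [0..0]={S,T0}  "b"  orig:{S}
  [1..1]={S,T0}  "b"  orig:{S}
  [2..2]={S,T0}  "b"  orig:{S}
  [3..3]={S,T0}  "b"  orig:{S}
  [0..1]={A,X2}  "bb"  orig:{A}
  [1..2]={A,X2}  "bb"  orig:{A}
  [2..3]={A,X2}  "bb"  orig:{A}
  [0..2]={S}  "bbb"
  [1..3]={S}  "bbb"
  [0..3]={A,X2}  "bbbb"  orig:{A}

Original NTs in T[0,3] deriving "bbbb": ["A"]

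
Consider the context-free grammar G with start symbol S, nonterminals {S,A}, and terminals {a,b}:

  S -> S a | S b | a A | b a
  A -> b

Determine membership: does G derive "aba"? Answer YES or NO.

Convert to CNF:
  S -> S T0 | S T1 | T0 A | T1 T0
  A -> b
  T0 -> a
  T1 -> b

CYK fill:
  [0..0]={T0}  "a"  orig:{}
  [1..1]={A,T1}  "b"  orig:{A}
  [2..2]={T0}  "a"  orig:{}
  [0..1]={S}  "ab"
  [1..2]={S}  "ba"
  [0..2]={S}  "aba"

S ∈ T[0,2] ⇒ YES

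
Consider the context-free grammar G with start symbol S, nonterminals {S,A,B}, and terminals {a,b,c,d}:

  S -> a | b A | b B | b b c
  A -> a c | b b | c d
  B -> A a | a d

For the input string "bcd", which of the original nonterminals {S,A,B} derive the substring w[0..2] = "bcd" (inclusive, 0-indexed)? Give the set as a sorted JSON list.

CNF form of G:
  S -> T2 A | T2 B | T2 X4 | a
  A -> T0 T1 | T1 T3 | T2 T2
  B -> A T0 | T0 T3
  T0 -> a
  T1 -> c
  T2 -> b
  T3 -> d
  X4 -> T2 T1

CYK table (by increasing span) (cells [i..j] with 0 ≤ i ≤ j ≤ 2 only):
  T[0,0] 'b' = {T2}  orig:{}
  T[1,1] 'c' = {T1}  orig:{}
  T[2,2] 'd' = {T3}  orig:{}
  T[0,1] 'bc' = {X4}  orig:{}
  T[1,2] 'cd' = {A}
  T[0,2] 'bcd' = {S}

Original NTs in T[0,2] deriving "bcd": ["S"]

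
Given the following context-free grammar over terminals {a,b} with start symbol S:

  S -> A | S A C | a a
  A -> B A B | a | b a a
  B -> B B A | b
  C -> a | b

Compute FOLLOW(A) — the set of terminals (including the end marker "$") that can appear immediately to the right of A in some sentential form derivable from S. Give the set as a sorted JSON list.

FIRST iteration:
[1]
  A via A→a: +{a}
  A via A→b a a: +{b}
  B via B→b: +{b}
  C via C→a: +{a}
  C via C→b: +{b}
  S via S→A: +{a,b}
  FIRST(S)={a,b}  FIRST(A)={a,b}  FIRST(B)={b}  FIRST(C)={a,b}
[2] (no change)
  FIRST(S)={a,b}  FIRST(A)={a,b}  FIRST(B)={b}  FIRST(C)={a,b}

FOLLOW sets:
initialize: $ ∈ FOLLOW(S)
pass 1:
  A→B A B: FOLLOW(B) ⊇ FIRST(A) = {a,b}; new: +{a,b}
  A→B A B: FOLLOW(A) ⊇ FIRST(B) = {b}; new: +{b}
  B→B B A: FOLLOW(A) ⊇ FOLLOW(B) ⊇ {a,b}; new: +{a}
  S→A: FOLLOW(A) ⊇ FOLLOW(S) ⊇ {$}; new: +{$}
  S→S A C: FOLLOW(S) ⊇ FIRST(A) = {a,b}; new: +{a,b}
  S→S A C: FOLLOW(C) ⊇ FOLLOW(S) ⊇ {$,a,b}; new: +{$,a,b}
  S: {$,a,b}  A: {$,a,b}  B: {a,b}  C: {$,a,b}
pass 2:
  A→B A B: FOLLOW(B) ⊇ FOLLOW(A) ⊇ {$,a,b}; new: +{$}
  S: {$,a,b}  A: {$,a,b}  B: {$,a,b}  C: {$,a,b}
pass 3: (no change)
  S: {$,a,b}  A: {$,a,b}  B: {$,a,b}  C: {$,a,b}

FOLLOW(A) = ["$", "a", "b"]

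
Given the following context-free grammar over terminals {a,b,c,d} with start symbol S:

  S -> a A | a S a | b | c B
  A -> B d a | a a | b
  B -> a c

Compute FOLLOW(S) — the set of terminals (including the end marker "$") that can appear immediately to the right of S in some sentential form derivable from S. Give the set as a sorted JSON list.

FIRST iteration:
round 1:
  A via A→a a: +{a}
  A via A→b: +{b}
  B via B→a c: +{a}
  S via S→a A: +{a}
  S via S→b: +{b}
  S via S→c B: +{c}
  FIRST[S]={a,b,c}  FIRST[A]={a,b}  FIRST[B]={a}
round 2: (no change)
  FIRST[S]={a,b,c}  FIRST[A]={a,b}  FIRST[B]={a}

Compute FOLLOW by fixpoint:
FOLLOW(S) := {$}
round 1:
  A→B d a: FOLLOW(B) ⊇ FIRST(d) = {d}; new: +{d}
  S→a A: FOLLOW(A) ⊇ FOLLOW(S) ⊇ {$}; new: +{$}
  S→a S a: FOLLOW(S) ⊇ FIRST(a) = {a}; new: +{a}
  S→c B: FOLLOW(B) ⊇ FOLLOW(S) ⊇ {$,a}; new: +{$,a}
  S: {$,a}  A: {$}  B: {$,a,d}
round 2:
  S→a A: FOLLOW(A) ⊇ FOLLOW(S) ⊇ {$,a}; new: +{a}
  S: {$,a}  A: {$,a}  B: {$,a,d}
round 3: (stable)
  S: {$,a}  A: {$,a}  B: {$,a,d}

FOLLOW(S) = ["$", "a"]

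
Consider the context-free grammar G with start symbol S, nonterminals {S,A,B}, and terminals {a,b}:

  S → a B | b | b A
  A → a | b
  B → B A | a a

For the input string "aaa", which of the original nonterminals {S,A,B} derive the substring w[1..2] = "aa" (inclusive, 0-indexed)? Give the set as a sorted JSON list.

Convert to CNF:
  S -> T0 B | T1 A | b
  A -> a | b
  B -> B A | T0 T0
  T0 -> a
  T1 -> b

CYK table (by increasing span), restricted to cells inside w[1..2]:
  cell(1,1) a: {A,T0}  orig:{A}
  cell(2,2) a: {A,T0}  orig:{A}
  cell(1,2) aa: {B}

Original NTs in T[1,2] deriving "aa": ["B"]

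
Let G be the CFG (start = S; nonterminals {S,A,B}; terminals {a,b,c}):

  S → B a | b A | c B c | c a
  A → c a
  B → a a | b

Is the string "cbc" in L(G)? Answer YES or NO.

Convert to CNF:
  S -> B T1 | T0 T1 | T0 X3 | T2 A
  A -> T0 T1
  B -> T1 T1 | b
  T0 -> c
  T1 -> a
  T2 -> b
  X3 -> B T0

Fill CYK table bottom-up:
  [0..0]={T0}  "c"  orig:{}
  [1..1]={B,T2}  "b"  orig:{B}
  [2..2]={T0}  "c"  orig:{}
  [0..1]=∅  "cb"
  [1..2]={X3}  "bc"  orig:{}
  [0..2]={S}  "cbc"

S ∈ T[0,2] ⇒ YES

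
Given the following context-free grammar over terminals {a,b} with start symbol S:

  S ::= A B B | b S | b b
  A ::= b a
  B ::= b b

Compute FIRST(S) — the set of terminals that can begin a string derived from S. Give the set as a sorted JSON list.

FIRST iteration:
iter 1:
  A via A→b a: +{b}
  B via B→b b: +{b}
  S via S→A B B: +{b}
  S: {b}  A: {b}  B: {b}
iter 2: done
  S: {b}  A: {b}  B: {b}

FIRST(S) = ["b"]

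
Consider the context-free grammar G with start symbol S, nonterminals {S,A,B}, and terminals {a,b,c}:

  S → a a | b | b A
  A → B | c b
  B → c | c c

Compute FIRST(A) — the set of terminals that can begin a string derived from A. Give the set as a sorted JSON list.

FIRST iteration:
[1]
  A via A→c b: +{c}
  B via B→c: +{c}
  S via S→a a: +{a}
  S via S→b: +{b}
  FIRST(S)={a,b}  FIRST(A)={c}  FIRST(B)={c}
[2] — fixpoint
  FIRST(S)={a,b}  FIRST(A)={c}  FIRST(B)={c}

FIRST(A) = ["c"]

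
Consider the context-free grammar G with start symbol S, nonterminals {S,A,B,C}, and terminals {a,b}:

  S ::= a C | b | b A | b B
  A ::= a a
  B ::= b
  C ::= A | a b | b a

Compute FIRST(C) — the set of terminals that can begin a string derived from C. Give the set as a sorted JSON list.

FIRST sets, iterate to fixpoint:
pass 1:
  A via A→a a: +{a}
  B via B→b: +{b}
  C via C→A: +{a}
  C via C→b a: +{b}
  S via S→a C: +{a}
  S via S→b: +{b}
  FIRST(S)={a,b}  FIRST(A)={a}  FIRST(B)={b}  FIRST(C)={a,b}
pass 2: — fixpoint
  FIRST(S)={a,b}  FIRST(A)={a}  FIRST(B)={b}  FIRST(C)={a,b}

FIRST(C) = ["a", "b"]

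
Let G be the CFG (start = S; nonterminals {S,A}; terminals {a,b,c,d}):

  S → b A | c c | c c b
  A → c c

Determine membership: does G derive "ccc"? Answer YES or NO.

CNF form of G:
  S -> T0 T0 | T0 X2 | T1 A
  A -> T0 T0
  T0 -> c
  T1 -> b
  X2 -> T0 T1

Fill CYK table bottom-up:
  cell(0,0) c: {T0}  orig:{}
  cell(1,1) c: {T0}  orig:{}
  cell(2,2) c: {T0}  orig:{}
  cell(0,1) cc: {A,S}
  cell(1,2) cc: {A,S}
  cell(0,2) ccc: ∅

S ∉ T[0,2] ⇒ NO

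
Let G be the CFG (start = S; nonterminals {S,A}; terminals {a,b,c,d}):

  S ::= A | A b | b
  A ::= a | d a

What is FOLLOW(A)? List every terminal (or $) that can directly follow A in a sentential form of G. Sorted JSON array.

FIRST sets, iterate to fixpoint:
pass 1:
  A via A→a: +{a}
  A via A→d a: +{d}
  S via S→A: +{a,d}
  S via S→b: +{b}
  S: {a,b,d}  A: {a,d}
pass 2: (no change)
  S: {a,b,d}  A: {a,d}

FOLLOW iteration:
FOLLOW(S) := {$}
pass 1:
  S→A: FOLLOW(A) ⊇ FOLLOW(S) ⊇ {$}; new: +{$}
  S→A b: FOLLOW(A) ⊇ FIRST(b) = {b}; new: +{b}
  S: {$}  A: {$,b}
pass 2: — fixpoint
  S: {$}  A: {$,b}

FOLLOW(A) = ["$", "b"]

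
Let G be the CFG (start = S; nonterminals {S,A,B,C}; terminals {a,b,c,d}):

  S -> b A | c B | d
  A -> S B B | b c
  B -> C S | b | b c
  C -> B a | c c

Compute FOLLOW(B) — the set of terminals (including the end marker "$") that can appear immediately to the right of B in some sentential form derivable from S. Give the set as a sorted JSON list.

Compute FIRST by fixpoint:
[1]
  A via A→b c: +{b}
  B via B→b: +{b}
  C via C→B a: +{b}
  C via C→c c: +{c}
  S via S→b A: +{b}
  S via S→c B: +{c}
  S via S→d: +{d}
  S: {b,c,d}  A: {b}  B: {b}  C: {b,c}
[2]
  A via A→S B B: +{c,d}
  B via B→C S: +{c}
  S: {b,c,d}  A: {b,c,d}  B: {b,c}  C: {b,c}
[3] — fixpoint
  S: {b,c,d}  A: {b,c,d}  B: {b,c}  C: {b,c}

FOLLOW iteration:
initialize: $ ∈ FOLLOW(S)
[1]
  A→S B B: FOLLOW(S) ⊇ FIRST(B) = {b,c}; new: +{b,c}
  A→S B B: FOLLOW(B) ⊇ FIRST(B) = {b,c}; new: +{b,c}
  B→C S: FOLLOW(C) ⊇ FIRST(S) = {b,c,d}; new: +{b,c,d}
  C→B a: FOLLOW(B) ⊇ FIRST(a) = {a}; new: +{a}
  S→b A: FOLLOW(A) ⊇ FOLLOW(S) ⊇ {$,b,c}; new: +{$,b,c}
  S→c B: FOLLOW(B) ⊇ FOLLOW(S) ⊇ {$,b,c}; new: +{$}
  S: {$,b,c}  A: {$,b,c}  B: {$,a,b,c}  C: {b,c,d}
[2]
  B→C S: FOLLOW(S) ⊇ FOLLOW(B) ⊇ {$,a,b,c}; new: +{a}
  S→b A: FOLLOW(A) ⊇ FOLLOW(S) ⊇ {$,a,b,c}; new: +{a}
  S: {$,a,b,c}  A: {$,a,b,c}  B: {$,a,b,c}  C: {b,c,d}
[3] done
  S: {$,a,b,c}  A: {$,a,b,c}  B: {$,a,b,c}  C: {b,c,d}

FOLLOW(B) = ["$", "a", "b", "c"]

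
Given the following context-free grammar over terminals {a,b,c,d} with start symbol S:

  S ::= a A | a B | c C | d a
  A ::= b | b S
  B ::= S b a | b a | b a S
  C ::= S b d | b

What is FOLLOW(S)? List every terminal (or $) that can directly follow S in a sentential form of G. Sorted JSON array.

FIRST sets, iterate to fixpoint:
round 1:
  A via A→b: +{b}
  B via B→b a: +{b}
  C via C→b: +{b}
  S via S→a A: +{a}
  S via S→c C: +{c}
  S via S→d a: +{d}
  FIRST(S)={a,c,d}  FIRST(A)={b}  FIRST(B)={b}  FIRST(C)={b}
round 2:
  B via B→S b a: +{a,c,d}
  C via C→S b d: +{a,c,d}
  FIRST(S)={a,c,d}  FIRST(A)={b}  FIRST(B)={a,b,c,d}  FIRST(C)={a,b,c,d}
round 3: (stable)
  FIRST(S)={a,c,d}  FIRST(A)={b}  FIRST(B)={a,b,c,d}  FIRST(C)={a,b,c,d}

Compute FOLLOW by fixpoint:
FOLLOW(S) := {$}
pass 1:
  B→S b a: FOLLOW(S) ⊇ FIRST(b) = {b}; new: +{b}
  S→a A: FOLLOW(A) ⊇ FOLLOW(S) ⊇ {$,b}; new: +{$,b}
  S→a B: FOLLOW(B) ⊇ FOLLOW(S) ⊇ {$,b}; new: +{$,b}
  S→c C: FOLLOW(C) ⊇ FOLLOW(S) ⊇ {$,b}; new: +{$,b}
  FOLLOW[S]={$,b}  FOLLOW[A]={$,b}  FOLLOW[B]={$,b}  FOLLOW[C]={$,b}
pass 2: done
  FOLLOW[S]={$,b}  FOLLOW[A]={$,b}  FOLLOW[B]={$,b}  FOLLOW[C]={$,b}

FOLLOW(S) = ["$", "b"]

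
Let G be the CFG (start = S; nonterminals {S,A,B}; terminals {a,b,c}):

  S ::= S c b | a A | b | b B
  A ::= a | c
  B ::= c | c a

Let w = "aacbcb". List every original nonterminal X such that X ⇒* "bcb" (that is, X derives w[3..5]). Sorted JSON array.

Convert to CNF:
  S -> S X3 | T1 A | T2 B | b
  A -> a | c
  B -> T0 T1 | c
  T0 -> c
  T1 -> a
  T2 -> b
  X3 -> T0 T2

CYK table (by increasing span), restricted to cells inside w[3..5]:
  cell(3,3) b: {S,T2}  orig:{S}
  cell(4,4) c: {A,B,T0}  orig:{A,B}
  cell(5,5) b: {S,T2}  orig:{S}
  cell(3,4) bc: {S}
  cell(4,5) cb: {X3}  orig:{}
  cell(3,5) bcb: {S}

Original NTs in T[3,5] deriving "bcb": ["S"]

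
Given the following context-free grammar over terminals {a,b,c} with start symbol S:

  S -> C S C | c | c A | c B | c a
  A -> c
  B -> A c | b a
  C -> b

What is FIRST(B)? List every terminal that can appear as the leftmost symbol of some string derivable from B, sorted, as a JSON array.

FIRST sets, iterate to fixpoint:
[1]
  A via A→c: +{c}
  B via B→A c: +{c}
  B via B→b a: +{b}
  C via C→b: +{b}
  S via S→C S C: +{b}
  S via S→c: +{c}
  FIRST(S)={b,c}  FIRST(A)={c}  FIRST(B)={b,c}  FIRST(C)={b}
[2] (stable)
  FIRST(S)={b,c}  FIRST(A)={c}  FIRST(B)={b,c}  FIRST(C)={b}

FIRST(B) = ["b", "c"]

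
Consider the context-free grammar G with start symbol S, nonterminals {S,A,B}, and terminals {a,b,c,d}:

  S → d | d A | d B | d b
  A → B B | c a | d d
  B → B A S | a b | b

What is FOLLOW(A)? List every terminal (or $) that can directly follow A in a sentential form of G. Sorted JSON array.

Compute FIRST by fixpoint:
round 1:
  A via A→c a: +{c}
  A via A→d d: +{d}
  B via B→a b: +{a}
  B via B→b: +{b}
  S via S→d: +{d}
  FIRST[S]={d}  FIRST[A]={c,d}  FIRST[B]={a,b}
round 2:
  A via A→B B: +{a,b}
  FIRST[S]={d}  FIRST[A]={a,b,c,d}  FIRST[B]={a,b}
round 3: (no change)
  FIRST[S]={d}  FIRST[A]={a,b,c,d}  FIRST[B]={a,b}

FOLLOW iteration:
FOLLOW(S) := {$}
[1]
  A→B B: FOLLOW(B) ⊇ FIRST(B) = {a,b}; new: +{a,b}
  B→B A S: FOLLOW(B) ⊇ FIRST(A) = {a,b,c,d}; new: +{c,d}
  B→B A S: FOLLOW(A) ⊇ FIRST(S) = {d}; new: +{d}
  B→B A S: FOLLOW(S) ⊇ FOLLOW(B) ⊇ {a,b,c,d}; new: +{a,b,c,d}
  S→d A: FOLLOW(A) ⊇ FOLLOW(S) ⊇ {$,a,b,c,d}; new: +{$,a,b,c}
  S→d B: FOLLOW(B) ⊇ FOLLOW(S) ⊇ {$,a,b,c,d}; new: +{$}
  FOLLOW[S]={$,a,b,c,d}  FOLLOW[A]={$,a,b,c,d}  FOLLOW[B]={$,a,b,c,d}
[2] (no change)
  FOLLOW[S]={$,a,b,c,d}  FOLLOW[A]={$,a,b,c,d}  FOLLOW[B]={$,a,b,c,d}

FOLLOW(A) = ["$", "a", "b", "c", "d"]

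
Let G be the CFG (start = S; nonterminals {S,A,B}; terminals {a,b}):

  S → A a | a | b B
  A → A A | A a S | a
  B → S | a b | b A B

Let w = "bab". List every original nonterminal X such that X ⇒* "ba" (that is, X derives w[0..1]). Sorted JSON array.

CNF form of G:
  S -> A T0 | T1 B | a
  A -> A A | A X2 | a
  B -> A T0 | T0 T1 | T1 B | T1 X3 | a
  T0 -> a
  T1 -> b
  X2 -> T0 S
  X3 -> A B

CYK fill — only the sub-triangle for w[0..1]:
  cell(0,0) b: {T1}  orig:{}
  cell(1,1) a: {A,B,S,T0}  orig:{A,B,S}
  cell(0,1) ba: {B,S}

Original NTs in T[0,1] deriving "ba": ["B", "S"]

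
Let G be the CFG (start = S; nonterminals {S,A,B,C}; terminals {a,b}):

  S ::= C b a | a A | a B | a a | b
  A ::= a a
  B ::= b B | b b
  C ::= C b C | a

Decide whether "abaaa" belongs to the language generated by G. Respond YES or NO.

Convert to CNF:
  S -> C X3 | T0 A | T0 B | T0 T0 | b
  A -> T0 T0
  B -> T1 B | T1 T1
  C -> C X2 | a
  T0 -> a
  T1 -> b
  X2 -> T1 C
  X3 -> T1 T0

Fill CYK table bottom-up:
  T[0,0] 'a' = {C,T0}  orig:{C}
  T[1,1] 'b' = {S,T1}  orig:{S}
  T[2,2] 'a' = {C,T0}  orig:{C}
  T[3,3] 'a' = {C,T0}  orig:{C}
  T[4,4] 'a' = {C,T0}  orig:{C}
  T[0,1] 'ab' = ∅
  T[1,2] 'ba' = {X2,X3}  orig:{}
  T[2,3] 'aa' = {A,S}
  T[3,4] 'aa' = {A,S}
  T[0,2] 'aba' = {C,S}
  T[1,3] 'baa' = ∅
  T[2,4] 'aaa' = {S}
  T[0,3] 'abaa' = ∅
  T[1,4] 'baaa' = ∅
  T[0,4] 'abaaa' = ∅

S ∉ T[0,4] ⇒ NO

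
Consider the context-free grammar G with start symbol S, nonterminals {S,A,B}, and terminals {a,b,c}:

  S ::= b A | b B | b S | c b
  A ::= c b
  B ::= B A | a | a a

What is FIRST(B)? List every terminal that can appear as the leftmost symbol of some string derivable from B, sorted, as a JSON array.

FIRST sets, iterate to fixpoint:
round 1:
  A via A→c b: +{c}
  B via B→a: +{a}
  S via S→b A: +{b}
  S via S→c b: +{c}
  S: {b,c}  A: {c}  B: {a}
round 2: — fixpoint
  S: {b,c}  A: {c}  B: {a}

FIRST(B) = ["a"]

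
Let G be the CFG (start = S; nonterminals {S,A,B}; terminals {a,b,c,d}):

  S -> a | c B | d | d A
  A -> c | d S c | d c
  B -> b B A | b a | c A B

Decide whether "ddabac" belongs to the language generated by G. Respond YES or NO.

CNF form of G:
  S -> T0 A | T1 B | a | d
  A -> T0 T1 | T0 X4 | c
  B -> T1 X6 | T2 T3 | T2 X5
  T0 -> d
  T1 -> c
  T2 -> b
  T3 -> a
  X4 -> S T1
  X5 -> B A
  X6 -> A B

Fill CYK table bottom-up:
  T[0,0] 'd' = {S,T0}  orig:{S}
  T[1,1] 'd' = {S,T0}  orig:{S}
  T[2,2] 'a' = {S,T3}  orig:{S}
  T[3,3] 'b' = {T2}  orig:{}
  T[4,4] 'a' = {S,T3}  orig:{S}
  T[5,5] 'c' = {A,T1}  orig:{A}
  T[0,1] 'dd' = ∅
  T[1,2] 'da' = ∅
  T[2,3] 'ab' = ∅
  T[3,4] 'ba' = {B}
  T[4,5] 'ac' = {X4}  orig:{}
  T[0,2] 'dda' = ∅
  T[1,3] 'dab' = ∅
  T[2,4] 'aba' = ∅
  T[3,5] 'bac' = {X5}  orig:{}
  T[0,3] 'ddab' = ∅
  T[1,4] 'daba' = ∅
  T[2,5] 'abac' = ∅
  T[0,4] 'ddaba' = ∅
  T[1,5] 'dabac' = ∅
  T[0,5] 'ddabac' = ∅

S ∉ T[0,5] ⇒ NO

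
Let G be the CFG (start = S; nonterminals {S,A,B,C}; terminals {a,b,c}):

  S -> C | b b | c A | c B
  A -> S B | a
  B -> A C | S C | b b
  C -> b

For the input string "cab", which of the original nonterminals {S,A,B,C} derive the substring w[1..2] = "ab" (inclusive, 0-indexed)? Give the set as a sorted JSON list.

Convert to CNF:
  S -> T0 T0 | T1 A | T1 B | b
  A -> S B | a
  B -> A C | S C | T0 T0
  C -> b
  T0 -> b
  T1 -> c

Fill CYK table bottom-up (cells [i..j] with 1 ≤ i ≤ j ≤ 2 only):
  [1..1]={A}  "a"
  [2..2]={C,S,T0}  "b"  orig:{C,S}
  [1..2]={B}  "ab"

Original NTs in T[1,2] deriving "ab": ["B"]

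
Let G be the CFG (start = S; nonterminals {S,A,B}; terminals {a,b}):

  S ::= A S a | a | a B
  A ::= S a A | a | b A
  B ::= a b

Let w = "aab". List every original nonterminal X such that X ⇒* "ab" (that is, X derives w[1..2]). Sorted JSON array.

CNF form of G:
  S -> A X3 | T0 B | a
  A -> S X2 | T1 A | a
  B -> T0 T1
  T0 -> a
  T1 -> b
  X2 -> T0 A
  X3 -> S T0

Fill CYK table bottom-up (cells [i..j] with 1 ≤ i ≤ j ≤ 2 only):
  [1..1]={A,S,T0}  "a"  orig:{A,S}
  [2..2]={T1}  "b"  orig:{}
  [1..2]={B}  "ab"

Original NTs in T[1,2] deriving "ab": ["B"]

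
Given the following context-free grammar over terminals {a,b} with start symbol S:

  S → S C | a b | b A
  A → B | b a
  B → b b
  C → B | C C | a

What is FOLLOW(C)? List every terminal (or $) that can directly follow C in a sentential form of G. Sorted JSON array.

Compute FIRST by fixpoint:
pass 1:
  A via A→b a: +{b}
  B via B→b b: +{b}
  C via C→B: +{b}
  C via C→a: +{a}
  S via S→a b: +{a}
  S via S→b A: +{b}
  S: {a,b}  A: {b}  B: {b}  C: {a,b}
pass 2: done
  S: {a,b}  A: {b}  B: {b}  C: {a,b}

FOLLOW iteration:
seed FOLLOW(S) with $
pass 1:
  C→C C: FOLLOW(C) ⊇ FIRST(C) = {a,b}; new: +{a,b}
  S→S C: FOLLOW(S) ⊇ FIRST(C) = {a,b}; new: +{a,b}
  S→S C: FOLLOW(C) ⊇ FOLLOW(S) ⊇ {$,a,b}; new: +{$}
  S→b A: FOLLOW(A) ⊇ FOLLOW(S) ⊇ {$,a,b}; new: +{$,a,b}
  S: {$,a,b}  A: {$,a,b}  B: {}  C: {$,a,b}
pass 2:
  A→B: FOLLOW(B) ⊇ FOLLOW(A) ⊇ {$,a,b}; new: +{$,a,b}
  S: {$,a,b}  A: {$,a,b}  B: {$,a,b}  C: {$,a,b}
pass 3: done
  S: {$,a,b}  A: {$,a,b}  B: {$,a,b}  C: {$,a,b}

FOLLOW(C) = ["$", "a", "b"]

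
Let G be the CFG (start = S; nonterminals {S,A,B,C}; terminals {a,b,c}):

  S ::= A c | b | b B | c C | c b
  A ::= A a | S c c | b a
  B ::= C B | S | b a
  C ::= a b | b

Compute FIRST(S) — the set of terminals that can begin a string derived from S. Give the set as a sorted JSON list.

FIRST iteration:
round 1:
  A via A→b a: +{b}
  B via B→b a: +{b}
  C via C→a b: +{a}
  C via C→b: +{b}
  S via S→A c: +{b}
  S via S→c C: +{c}
  S: {b,c}  A: {b}  B: {b}  C: {a,b}
round 2:
  A via A→S c c: +{c}
  B via B→C B: +{a}
  B via B→S: +{c}
  S: {b,c}  A: {b,c}  B: {a,b,c}  C: {a,b}
round 3: (no change)
  S: {b,c}  A: {b,c}  B: {a,b,c}  C: {a,b}

FIRST(S) = ["b", "c"]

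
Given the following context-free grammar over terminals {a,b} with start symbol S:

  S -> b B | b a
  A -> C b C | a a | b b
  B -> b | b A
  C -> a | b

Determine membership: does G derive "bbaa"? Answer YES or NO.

CNF form of G:
  S -> T0 B | T0 T1
  A -> C X2 | T0 T0 | T1 T1
  B -> T0 A | b
  C -> a | b
  T0 -> b
  T1 -> a
  X2 -> T0 C

Fill CYK table bottom-up:
  T[0,0] 'b' = {B,C,T0}  orig:{B,C}
  T[1,1] 'b' = {B,C,T0}  orig:{B,C}
  T[2,2] 'a' = {C,T1}  orig:{C}
  T[3,3] 'a' = {C,T1}  orig:{C}
  T[0,1] 'bb' = {A,S,X2}  orig:{A,S}
  T[1,2] 'ba' = {S,X2}  orig:{S}
  T[2,3] 'aa' = {A}
  T[0,2] 'bba' = {A}
  T[1,3] 'baa' = {B}
  T[0,3] 'bbaa' = {S}

S ∈ T[0,3] ⇒ YES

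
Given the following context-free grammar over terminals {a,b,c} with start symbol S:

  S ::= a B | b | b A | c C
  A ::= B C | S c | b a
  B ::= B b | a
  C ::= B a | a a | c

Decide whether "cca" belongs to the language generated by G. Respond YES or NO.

Convert to CNF:
  S -> T0 C | T1 A | T2 B | b
  A -> B C | S T0 | T1 T2
  B -> B T1 | a
  C -> B T2 | T2 T2 | c
  T0 -> c
  T1 -> b
  T2 -> a

Fill CYK table bottom-up:
  cell(0,0) c: {C,T0}  orig:{C}
  cell(1,1) c: {C,T0}  orig:{C}
  cell(2,2) a: {B,T2}  orig:{B}
  cell(0,1) cc: {S}
  cell(1,2) ca: ∅
  cell(0,2) cca: ∅

S ∉ T[0,2] ⇒ NO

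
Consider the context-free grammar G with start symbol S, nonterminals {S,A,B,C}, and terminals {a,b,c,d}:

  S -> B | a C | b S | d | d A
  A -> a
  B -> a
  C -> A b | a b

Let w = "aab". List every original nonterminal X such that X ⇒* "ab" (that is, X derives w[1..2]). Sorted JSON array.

Convert to CNF:
  S -> T0 S | T1 C | T2 A | a | d
  A -> a
  B -> a
  C -> A T0 | T1 T0
  T0 -> b
  T1 -> a
  T2 -> d

CYK table (by increasing span) — only the sub-triangle for w[1..2]:
  T[1,1] 'a' = {A,B,S,T1}  orig:{A,B,S}
  T[2,2] 'b' = {T0}  orig:{}
  T[1,2] 'ab' = {C}

Original NTs in T[1,2] deriving "ab": ["C"]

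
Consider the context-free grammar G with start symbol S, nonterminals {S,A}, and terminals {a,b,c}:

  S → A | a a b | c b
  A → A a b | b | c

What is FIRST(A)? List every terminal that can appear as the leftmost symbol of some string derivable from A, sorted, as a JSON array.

FIRST sets, iterate to fixpoint:
pass 1:
  A via A→b: +{b}
  A via A→c: +{c}
  S via S→A: +{b,c}
  S via S→a a b: +{a}
  FIRST[S]={a,b,c}  FIRST[A]={b,c}
pass 2: (no change)
  FIRST[S]={a,b,c}  FIRST[A]={b,c}

FIRST(A) = ["b", "c"]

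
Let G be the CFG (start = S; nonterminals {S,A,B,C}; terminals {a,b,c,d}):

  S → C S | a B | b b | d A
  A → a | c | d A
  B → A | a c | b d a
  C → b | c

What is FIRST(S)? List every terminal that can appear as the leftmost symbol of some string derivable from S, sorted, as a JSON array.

FIRST iteration:
pass 1:
  A via A→a: +{a}
  A via A→c: +{c}
  A via A→d A: +{d}
  B via B→A: +{a,c,d}
  B via B→b d a: +{b}
  C via C→b: +{b}
  C via C→c: +{c}
  S via S→C S: +{b,c}
  S via S→a B: +{a}
  S via S→d A: +{d}
  FIRST(S)={a,b,c,d}  FIRST(A)={a,c,d}  FIRST(B)={a,b,c,d}  FIRST(C)={b,c}
pass 2: done
  FIRST(S)={a,b,c,d}  FIRST(A)={a,c,d}  FIRST(B)={a,b,c,d}  FIRST(C)={b,c}

FIRST(S) = ["a", "b", "c", "d"]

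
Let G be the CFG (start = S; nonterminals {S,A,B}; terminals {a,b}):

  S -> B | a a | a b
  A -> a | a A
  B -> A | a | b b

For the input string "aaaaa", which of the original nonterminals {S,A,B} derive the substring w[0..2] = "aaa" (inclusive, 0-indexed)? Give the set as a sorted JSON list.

CNF form of G:
  S -> T0 A | T0 T0 | T0 T1 | T1 T1 | a
  A -> T0 A | a
  B -> T0 A | T1 T1 | a
  T0 -> a
  T1 -> b

CYK table (by increasing span) — only the sub-triangle for w[0..2]:
  T[0,0] 'a' = {A,B,S,T0}  orig:{A,B,S}
  T[1,1] 'a' = {A,B,S,T0}  orig:{A,B,S}
  T[2,2] 'a' = {A,B,S,T0}  orig:{A,B,S}
  T[0,1] 'aa' = {A,B,S}
  T[1,2] 'aa' = {A,B,S}
  T[0,2] 'aaa' = {A,B,S}

Original NTs in T[0,2] deriving "aaa": ["A", "B", "S"]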